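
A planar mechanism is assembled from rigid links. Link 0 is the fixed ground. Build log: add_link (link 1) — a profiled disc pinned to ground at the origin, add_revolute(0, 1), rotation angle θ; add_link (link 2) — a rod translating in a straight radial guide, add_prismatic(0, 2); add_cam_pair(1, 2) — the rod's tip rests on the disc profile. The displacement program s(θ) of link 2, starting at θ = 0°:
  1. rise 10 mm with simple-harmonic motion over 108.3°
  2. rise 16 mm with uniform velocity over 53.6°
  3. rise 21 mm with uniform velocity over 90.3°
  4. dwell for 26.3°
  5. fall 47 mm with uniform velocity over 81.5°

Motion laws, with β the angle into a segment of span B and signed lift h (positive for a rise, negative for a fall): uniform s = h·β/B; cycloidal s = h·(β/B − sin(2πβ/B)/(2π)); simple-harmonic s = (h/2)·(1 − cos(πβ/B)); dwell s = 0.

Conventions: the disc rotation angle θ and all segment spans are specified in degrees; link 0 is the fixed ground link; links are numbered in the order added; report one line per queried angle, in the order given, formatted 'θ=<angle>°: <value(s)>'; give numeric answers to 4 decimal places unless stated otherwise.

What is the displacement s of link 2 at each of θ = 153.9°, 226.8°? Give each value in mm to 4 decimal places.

seg 1 [0°–108.3°] simple-harmonic, h=10: full span → s += 10 → s = 10.0000
seg 2 [108.3°–161.9°] uniform, h=16: θ=153.9° here. β=45.6, B=53.6. 16·45.6/53.6 = 13.6119 → s = 23.6119
seg 2 [108.3°–161.9°] uniform, h=16: full span → s += 16 → s = 26.0000
seg 3 [161.9°–252.2°] uniform, h=21: θ=226.8° here. β=64.9, B=90.3. 21·64.9/90.3 = 15.0930 → s = 41.0930

θ=153.9°: 23.6119
θ=226.8°: 41.0930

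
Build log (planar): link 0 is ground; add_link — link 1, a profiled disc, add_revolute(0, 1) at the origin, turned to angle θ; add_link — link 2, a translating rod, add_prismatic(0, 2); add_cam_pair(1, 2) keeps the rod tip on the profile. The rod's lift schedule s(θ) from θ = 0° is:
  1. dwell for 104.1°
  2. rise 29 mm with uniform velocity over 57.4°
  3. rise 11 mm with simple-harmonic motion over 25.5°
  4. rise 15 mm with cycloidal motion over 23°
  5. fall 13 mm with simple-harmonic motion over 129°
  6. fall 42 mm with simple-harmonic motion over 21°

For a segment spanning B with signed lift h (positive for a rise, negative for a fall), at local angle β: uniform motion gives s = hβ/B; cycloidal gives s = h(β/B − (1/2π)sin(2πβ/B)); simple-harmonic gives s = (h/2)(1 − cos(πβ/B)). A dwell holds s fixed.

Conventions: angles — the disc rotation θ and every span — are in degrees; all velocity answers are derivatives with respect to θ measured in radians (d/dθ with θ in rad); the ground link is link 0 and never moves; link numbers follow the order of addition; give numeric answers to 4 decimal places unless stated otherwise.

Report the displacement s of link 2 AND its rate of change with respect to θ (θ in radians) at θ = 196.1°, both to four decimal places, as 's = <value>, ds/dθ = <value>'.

seg 1 [0°–104.1°] dwell: s stays 0.0000
seg 2 [104.1°–161.5°] uniform, h=29: full span → s += 29 → s = 29.0000
seg 3 [161.5°–187°] simple-harmonic, h=11: full span → s += 11 → s = 40.0000
seg 4 [187°–210°] cycloidal, h=15: θ=196.1° here. β=9.1, B=23. 15·(0.3957 − sin(2π·0.3957)/(2π)) = 4.4793 → s = 44.4793
velocity in seg [187°–210°] (cycloidal), θ in radians: β = 9.1° = 0.1588 rad, B = 23° = 0.4014 rad; ds/dθ = (h/B)(1 − cos(2πβ/B)) = (15/0.4014)(1 − cos(2π·0.3957)) = 66.985987 mm/rad

s = 44.4793, ds/dθ = 66.9860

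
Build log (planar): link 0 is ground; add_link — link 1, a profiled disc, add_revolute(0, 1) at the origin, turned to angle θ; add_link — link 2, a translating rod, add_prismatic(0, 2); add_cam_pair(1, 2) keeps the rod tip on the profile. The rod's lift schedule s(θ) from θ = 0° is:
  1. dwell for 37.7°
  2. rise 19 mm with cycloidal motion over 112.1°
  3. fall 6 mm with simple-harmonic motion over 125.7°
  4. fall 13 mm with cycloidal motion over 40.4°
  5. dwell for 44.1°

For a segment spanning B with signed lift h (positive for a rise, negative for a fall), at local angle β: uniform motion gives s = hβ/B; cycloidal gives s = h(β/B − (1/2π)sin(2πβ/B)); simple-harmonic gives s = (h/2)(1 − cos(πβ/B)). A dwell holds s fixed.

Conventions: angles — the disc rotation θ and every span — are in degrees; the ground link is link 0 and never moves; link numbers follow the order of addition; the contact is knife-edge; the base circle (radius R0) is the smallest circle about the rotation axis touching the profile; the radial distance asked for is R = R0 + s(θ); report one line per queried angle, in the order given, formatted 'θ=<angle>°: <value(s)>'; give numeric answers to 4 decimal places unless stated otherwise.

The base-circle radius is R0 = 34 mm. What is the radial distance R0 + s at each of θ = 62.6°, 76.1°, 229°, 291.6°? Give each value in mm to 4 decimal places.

seg 1 [0°–37.7°] dwell: s stays 0.0000
seg 2 [37.7°–149.8°] cycloidal, h=19: θ=62.6° here. β=24.9, B=112.1. 19·(0.2221 − sin(2π·0.2221)/(2π)) = 1.2427 → s = 1.2427
seg 2 [37.7°–149.8°] cycloidal, h=19: θ=76.1° here. β=38.4, B=112.1. 19·(0.3426 − sin(2π·0.3426)/(2π)) = 3.9816 → s = 3.9816
seg 2 [37.7°–149.8°] cycloidal, h=19: full span → s += 19 → s = 19.0000
seg 3 [149.8°–275.5°] simple-harmonic, h=-6: θ=229° here. β=79.2, B=125.7. -6/2·(1 − cos(π·0.6301)) = -4.1921 → s = 14.8079
seg 3 [149.8°–275.5°] simple-harmonic, h=-6: full span → s += -6 → s = 13.0000
seg 4 [275.5°–315.9°] cycloidal, h=-13: θ=291.6° here. β=16.1, B=40.4. -13·(0.3985 − sin(2π·0.3985)/(2π)) = -3.9490 → s = 9.0510
θ=62.6°: R = R0 + s = 34 + 1.2427 = 35.2427
θ=76.1°: R = R0 + s = 34 + 3.9816 = 37.9816
θ=229°: R = R0 + s = 34 + 14.8079 = 48.8079
θ=291.6°: R = R0 + s = 34 + 9.0510 = 43.0510

θ=62.6°: 35.2427
θ=76.1°: 37.9816
θ=229°: 48.8079
θ=291.6°: 43.0510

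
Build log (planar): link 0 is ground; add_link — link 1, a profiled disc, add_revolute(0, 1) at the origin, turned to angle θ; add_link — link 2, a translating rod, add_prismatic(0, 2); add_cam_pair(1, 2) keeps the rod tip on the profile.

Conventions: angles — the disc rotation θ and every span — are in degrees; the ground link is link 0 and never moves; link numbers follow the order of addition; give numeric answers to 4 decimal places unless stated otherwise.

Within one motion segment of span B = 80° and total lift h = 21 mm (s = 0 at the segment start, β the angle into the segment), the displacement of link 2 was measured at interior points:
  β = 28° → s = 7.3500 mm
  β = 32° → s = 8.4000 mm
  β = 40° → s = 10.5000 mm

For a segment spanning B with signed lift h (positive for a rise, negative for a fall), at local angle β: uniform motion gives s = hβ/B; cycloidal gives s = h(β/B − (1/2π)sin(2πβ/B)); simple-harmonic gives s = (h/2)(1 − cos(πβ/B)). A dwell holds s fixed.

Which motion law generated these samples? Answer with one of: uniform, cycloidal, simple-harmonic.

candidates at β/B = r: uniform s = h·r (linear in β); cycloidal s = h·(r − sin(2πr)/(2π)); simple-harmonic s = (h/2)(1 − cos(πr))
β=28°: printed 7.3500 | uniform 7.3500, cycloidal 4.6461, simple-harmonic 5.7331
β=32°: printed 8.4000 | uniform 8.4000, cycloidal 6.4355, simple-harmonic 7.2553
β=40°: printed 10.5000 | uniform 10.5000, cycloidal 10.5000, simple-harmonic 10.5000
only one law matches every sample → uniform

uniform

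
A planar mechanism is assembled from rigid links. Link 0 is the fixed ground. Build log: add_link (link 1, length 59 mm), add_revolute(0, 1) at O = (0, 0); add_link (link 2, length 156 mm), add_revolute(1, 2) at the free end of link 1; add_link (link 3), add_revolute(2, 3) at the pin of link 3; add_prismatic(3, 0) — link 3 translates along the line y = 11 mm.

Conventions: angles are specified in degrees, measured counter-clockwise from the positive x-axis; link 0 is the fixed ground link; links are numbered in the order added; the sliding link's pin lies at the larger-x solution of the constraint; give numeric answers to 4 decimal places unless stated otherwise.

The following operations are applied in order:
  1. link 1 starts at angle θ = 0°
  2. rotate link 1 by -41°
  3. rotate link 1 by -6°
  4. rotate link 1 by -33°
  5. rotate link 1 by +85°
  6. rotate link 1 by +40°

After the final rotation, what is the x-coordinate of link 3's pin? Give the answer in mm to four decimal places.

geometry: r = 59 mm, L = 156 mm, e = 11 mm; θ starts at 0°
rotate link 1 by -41°: θ ← 0° -41° = -41°
rotate link 1 by -6°: θ ← -41° -6° = -47°
rotate link 1 by -33°: θ ← -47° -33° = -80°
rotate link 1 by +85°: θ ← -80° +85° = 5°
rotate link 1 by +40°: θ ← 5° +40° = 45°
crank pin P = (r cos θ, r sin θ) = (41.719300, 41.719300)
h = r sin θ − e = 41.719300 − 11 = 30.719300
x = r cos θ + √(L² − h²) = 41.719300 + 152.945496 = 194.664796

194.6648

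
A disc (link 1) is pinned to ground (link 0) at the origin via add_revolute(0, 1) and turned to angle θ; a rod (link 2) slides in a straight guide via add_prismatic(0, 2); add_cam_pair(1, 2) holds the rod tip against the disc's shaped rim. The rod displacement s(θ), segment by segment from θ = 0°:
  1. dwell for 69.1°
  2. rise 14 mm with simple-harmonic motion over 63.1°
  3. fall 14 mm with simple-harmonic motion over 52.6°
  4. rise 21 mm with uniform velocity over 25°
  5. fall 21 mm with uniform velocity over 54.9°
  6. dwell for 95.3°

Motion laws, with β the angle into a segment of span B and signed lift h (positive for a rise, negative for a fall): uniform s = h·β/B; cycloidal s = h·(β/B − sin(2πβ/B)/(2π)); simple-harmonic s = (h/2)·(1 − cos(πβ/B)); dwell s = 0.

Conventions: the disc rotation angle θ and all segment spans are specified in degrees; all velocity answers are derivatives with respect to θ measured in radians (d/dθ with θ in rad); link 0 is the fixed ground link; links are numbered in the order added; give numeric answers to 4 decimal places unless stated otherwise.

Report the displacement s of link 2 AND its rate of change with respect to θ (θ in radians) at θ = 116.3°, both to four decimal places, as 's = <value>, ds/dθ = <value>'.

segment 1 (0° to 69.1°, dwell): s unchanged at 0.0000
θ = 116.3° falls in segment 2 (69.1° to 132.2°, simple-harmonic, h = 14): β = 116.3 − 69.1 = 47.2°, B = 63.1°; Δs = 14/2·(1 − cos(π·0.7480)) = 11.9188; s = 0.0000 + 11.9188 = 11.9188
velocity in seg [69.1°–132.2°] (simple-harmonic), θ in radians: β = 47.2° = 0.8238 rad, B = 63.1° = 1.1013 rad; ds/dθ = (πh/(2B)) sin(πβ/B) = (π·14/(2·1.1013)) sin(π·0.7480) = 14.207323 mm/rad

s = 11.9188, ds/dθ = 14.2073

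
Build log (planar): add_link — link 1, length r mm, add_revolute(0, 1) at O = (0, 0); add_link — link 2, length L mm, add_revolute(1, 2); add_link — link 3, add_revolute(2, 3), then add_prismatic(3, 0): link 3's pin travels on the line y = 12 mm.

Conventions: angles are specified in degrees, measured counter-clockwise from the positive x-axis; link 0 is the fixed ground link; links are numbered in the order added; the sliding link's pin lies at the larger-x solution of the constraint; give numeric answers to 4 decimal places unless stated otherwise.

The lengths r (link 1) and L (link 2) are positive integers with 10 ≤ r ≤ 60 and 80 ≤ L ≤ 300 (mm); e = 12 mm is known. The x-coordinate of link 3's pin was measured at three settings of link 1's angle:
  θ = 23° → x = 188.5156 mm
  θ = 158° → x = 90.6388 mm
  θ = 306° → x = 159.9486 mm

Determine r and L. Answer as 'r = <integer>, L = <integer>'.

constraint per measurement: (x − r cos θ)² + (r sin θ − e)² = L²
subtracting the θ₁ and θ₂ equations cancels the r² and L² terms:
r = (x₁² − x₂²) / (2[(x₁cos θ₁ + e sin θ₁) − (x₂cos θ₂ + e sin θ₂)]) = 53.0000 → r = 53
L² = (x₁ − r cos θ₁)² + (r sin θ₁ − e)² = 19599.9918 → L = 140.0000 → L = 140
check at θ₃=306°: x = 159.9486 (printed 159.9486) ✓

r = 53, L = 140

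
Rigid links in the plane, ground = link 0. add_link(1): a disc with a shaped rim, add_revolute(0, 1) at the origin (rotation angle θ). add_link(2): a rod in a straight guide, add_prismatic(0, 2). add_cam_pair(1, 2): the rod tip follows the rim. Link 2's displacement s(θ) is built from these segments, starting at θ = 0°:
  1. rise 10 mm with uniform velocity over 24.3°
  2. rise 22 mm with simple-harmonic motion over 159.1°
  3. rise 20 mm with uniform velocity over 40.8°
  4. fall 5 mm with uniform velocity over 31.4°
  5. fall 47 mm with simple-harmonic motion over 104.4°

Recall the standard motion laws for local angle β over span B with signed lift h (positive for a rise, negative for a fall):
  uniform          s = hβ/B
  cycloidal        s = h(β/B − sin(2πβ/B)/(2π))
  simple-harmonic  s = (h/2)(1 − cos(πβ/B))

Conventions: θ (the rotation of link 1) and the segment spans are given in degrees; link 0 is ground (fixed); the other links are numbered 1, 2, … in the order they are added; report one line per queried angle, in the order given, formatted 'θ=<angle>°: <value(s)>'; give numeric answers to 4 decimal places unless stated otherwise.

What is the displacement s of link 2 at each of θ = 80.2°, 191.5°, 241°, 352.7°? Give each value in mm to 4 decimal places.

segment 1 (0° to 24.3°, uniform, h = 10) is passed completely: s = 0.0000 + (10) = 10.0000
θ = 80.2° falls in segment 2 (24.3° to 183.4°, simple-harmonic, h = 22): β = 80.2 − 24.3 = 55.9°, B = 159.1°; Δs = 22/2·(1 − cos(π·0.3514)) = 6.0478; s = 10.0000 + 6.0478 = 16.0478
segment 2 (24.3° to 183.4°, simple-harmonic, h = 22) is passed completely: s = 10.0000 + (22) = 32.0000
θ = 191.5° falls in segment 3 (183.4° to 224.2°, uniform, h = 20): β = 191.5 − 183.4 = 8.1°, B = 40.8°; Δs = 20·8.1/40.8 = 3.9706; s = 32.0000 + 3.9706 = 35.9706
segment 3 (183.4° to 224.2°, uniform, h = 20) is passed completely: s = 32.0000 + (20) = 52.0000
θ = 241° falls in segment 4 (224.2° to 255.6°, uniform, h = -5): β = 241 − 224.2 = 16.8°, B = 31.4°; Δs = -5·16.8/31.4 = -2.6752; s = 52.0000 − 2.6752 = 49.3248
segment 4 (224.2° to 255.6°, uniform, h = -5) is passed completely: s = 52.0000 + (-5) = 47.0000
θ = 352.7° falls in segment 5 (255.6° to 360°, simple-harmonic, h = -47): β = 352.7 − 255.6 = 97.1°, B = 104.4°; Δs = -47/2·(1 − cos(π·0.9301)) = -46.4353; s = 47.0000 − 46.4353 = 0.5647

θ=80.2°: 16.0478
θ=191.5°: 35.9706
θ=241°: 49.3248
θ=352.7°: 0.5647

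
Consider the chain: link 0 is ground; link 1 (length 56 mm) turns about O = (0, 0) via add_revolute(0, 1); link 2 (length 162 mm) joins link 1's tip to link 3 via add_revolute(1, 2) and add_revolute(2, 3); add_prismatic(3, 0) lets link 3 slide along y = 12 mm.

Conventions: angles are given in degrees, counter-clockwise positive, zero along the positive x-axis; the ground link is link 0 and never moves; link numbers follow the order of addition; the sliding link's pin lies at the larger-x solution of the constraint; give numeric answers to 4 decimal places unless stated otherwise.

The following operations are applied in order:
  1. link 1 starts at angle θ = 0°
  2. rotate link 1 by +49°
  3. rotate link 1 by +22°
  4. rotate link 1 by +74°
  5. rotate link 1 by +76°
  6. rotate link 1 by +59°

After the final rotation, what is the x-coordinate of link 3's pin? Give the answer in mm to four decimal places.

geometry: r = 56 mm, L = 162 mm, e = 12 mm; θ starts at 0°
rotate link 1 by +49°: θ ← 0° +49° = 49°
rotate link 1 by +22°: θ ← 49° +22° = 71°
rotate link 1 by +74°: θ ← 71° +74° = 145°
rotate link 1 by +76°: θ ← 145° +76° = 221°
rotate link 1 by +59°: θ ← 221° +59° = 280°
crank pin P = (r cos θ, r sin θ) = (9.724298, -55.149234)
h = r sin θ − e = -55.149234 − 12 = -67.149234
x = r cos θ + √(L² − h²) = 9.724298 + 147.427882 = 157.152180

157.1522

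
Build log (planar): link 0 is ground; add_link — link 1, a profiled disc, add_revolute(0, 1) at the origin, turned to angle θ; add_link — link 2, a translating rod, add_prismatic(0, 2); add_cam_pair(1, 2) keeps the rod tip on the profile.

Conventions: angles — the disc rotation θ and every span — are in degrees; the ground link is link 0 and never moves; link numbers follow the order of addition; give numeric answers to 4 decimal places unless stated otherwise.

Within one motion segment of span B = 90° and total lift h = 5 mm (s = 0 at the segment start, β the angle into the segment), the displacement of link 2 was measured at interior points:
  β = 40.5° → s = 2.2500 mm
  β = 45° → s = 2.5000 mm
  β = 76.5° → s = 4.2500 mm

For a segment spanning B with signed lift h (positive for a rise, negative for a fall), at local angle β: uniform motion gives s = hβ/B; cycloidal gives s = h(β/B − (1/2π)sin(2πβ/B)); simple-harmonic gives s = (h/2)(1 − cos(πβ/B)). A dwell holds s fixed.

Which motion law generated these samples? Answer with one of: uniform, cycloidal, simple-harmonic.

candidates at β/B = r: uniform s = h·r (linear in β); cycloidal s = h·(r − sin(2πr)/(2π)); simple-harmonic s = (h/2)(1 − cos(πr))
β=40.5°: printed 2.2500 | uniform 2.2500, cycloidal 2.0041, simple-harmonic 2.1089
β=45°: printed 2.5000 | uniform 2.5000, cycloidal 2.5000, simple-harmonic 2.5000
β=76.5°: printed 4.2500 | uniform 4.2500, cycloidal 4.8938, simple-harmonic 4.7275
only one law matches every sample → uniform

uniform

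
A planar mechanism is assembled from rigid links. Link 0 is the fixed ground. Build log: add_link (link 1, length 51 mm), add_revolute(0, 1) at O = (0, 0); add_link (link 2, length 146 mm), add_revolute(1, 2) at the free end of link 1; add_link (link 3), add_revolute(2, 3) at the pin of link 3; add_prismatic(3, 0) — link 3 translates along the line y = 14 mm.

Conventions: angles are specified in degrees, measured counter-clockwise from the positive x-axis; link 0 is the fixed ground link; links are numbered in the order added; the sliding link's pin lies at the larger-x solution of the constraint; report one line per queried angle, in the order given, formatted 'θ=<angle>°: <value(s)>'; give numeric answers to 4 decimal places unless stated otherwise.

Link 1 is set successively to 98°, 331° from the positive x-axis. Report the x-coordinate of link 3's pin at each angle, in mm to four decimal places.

geometry: r = 51 mm, L = 146 mm, e = 14 mm
θ=98°: crank pin P = (r cos θ, r sin θ) = (-7.097828, 50.503672)
θ=98°: h = r sin θ − e = 50.503672 − 14 = 36.503672
θ=98°: x = r cos θ + √(L² − h²) = -7.097828 + 141.362944 = 134.265116
θ=331°: crank pin P = (r cos θ, r sin θ) = (44.605605, -24.725291)
θ=331°: h = r sin θ − e = -24.725291 − 14 = -38.725291
θ=331°: x = r cos θ + √(L² − h²) = 44.605605 + 140.770565 = 185.376170

θ=98°: 134.2651
θ=331°: 185.3762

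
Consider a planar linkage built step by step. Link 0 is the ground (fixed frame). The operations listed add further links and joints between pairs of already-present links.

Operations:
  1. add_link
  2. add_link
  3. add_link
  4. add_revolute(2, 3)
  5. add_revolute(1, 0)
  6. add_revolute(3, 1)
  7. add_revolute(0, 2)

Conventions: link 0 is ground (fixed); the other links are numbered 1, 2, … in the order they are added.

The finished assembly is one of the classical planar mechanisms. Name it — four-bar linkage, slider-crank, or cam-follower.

links: 4 (incl. ground); joints: 4 revolute, 0 prismatic, 0 higher (cam) pair, forming one closed loop
4 links in a single 4R loop → four-bar linkage

four-bar linkage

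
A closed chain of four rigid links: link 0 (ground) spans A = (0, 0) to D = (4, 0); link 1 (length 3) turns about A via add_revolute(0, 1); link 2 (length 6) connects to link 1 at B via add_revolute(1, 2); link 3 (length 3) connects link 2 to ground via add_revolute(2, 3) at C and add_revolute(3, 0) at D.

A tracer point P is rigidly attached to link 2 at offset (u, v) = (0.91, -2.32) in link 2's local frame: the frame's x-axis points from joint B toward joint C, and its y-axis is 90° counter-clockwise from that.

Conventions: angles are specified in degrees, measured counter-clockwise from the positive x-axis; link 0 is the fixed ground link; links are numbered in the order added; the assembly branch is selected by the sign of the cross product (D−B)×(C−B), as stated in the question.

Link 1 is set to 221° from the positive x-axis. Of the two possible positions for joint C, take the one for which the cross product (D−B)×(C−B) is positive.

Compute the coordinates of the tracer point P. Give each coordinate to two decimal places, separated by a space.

A=(0,0), D=(4.00,0)
B = A + 3.00·(cos221°, sin221°) = (-2.2641, -1.9682)
|BD| = 6.5661
circle(B,6.00) ∩ circle(D,3.00): a=5.3391, h=2.7376
  candidates: C₊=(2.0088,2.2439) cross=17.975; C₋=(3.6500,-2.9795) cross=-17.975
  branch + wants cross > 0 → take C=(2.0088,2.2439) (cross=17.975)
ex = (C−B)/|BC| = (0.7122,0.7020); ey = (-0.7020,0.7122)
P = B + 0.91·ex + -2.32·ey = (0.0126,-2.9815)

0.01 -2.98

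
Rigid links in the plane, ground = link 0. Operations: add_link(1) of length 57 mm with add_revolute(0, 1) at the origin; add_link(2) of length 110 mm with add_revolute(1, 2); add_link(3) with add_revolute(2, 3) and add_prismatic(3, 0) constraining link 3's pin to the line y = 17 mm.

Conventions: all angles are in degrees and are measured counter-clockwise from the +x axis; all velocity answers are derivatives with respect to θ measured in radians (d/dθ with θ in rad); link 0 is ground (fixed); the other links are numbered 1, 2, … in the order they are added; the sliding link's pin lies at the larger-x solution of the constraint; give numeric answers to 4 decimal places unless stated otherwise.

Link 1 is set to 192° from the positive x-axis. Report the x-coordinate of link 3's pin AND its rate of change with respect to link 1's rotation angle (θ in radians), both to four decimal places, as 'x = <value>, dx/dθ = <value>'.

geometry: r = 57 mm, L = 110 mm, e = 17 mm
crank pin P = (r cos θ, r sin θ) = (-55.754413, -11.850966)
h = r sin θ − e = -11.850966 − 17 = -28.850966
x = r cos θ + √(L² − h²) = -55.754413 + 106.149054 = 50.394641
dx/dθ = −r sin θ − h·r cos θ/√(L² − h²) (θ in radians; h = -28.850966) = -3.302901

x = 50.3946, dx/dθ = -3.3029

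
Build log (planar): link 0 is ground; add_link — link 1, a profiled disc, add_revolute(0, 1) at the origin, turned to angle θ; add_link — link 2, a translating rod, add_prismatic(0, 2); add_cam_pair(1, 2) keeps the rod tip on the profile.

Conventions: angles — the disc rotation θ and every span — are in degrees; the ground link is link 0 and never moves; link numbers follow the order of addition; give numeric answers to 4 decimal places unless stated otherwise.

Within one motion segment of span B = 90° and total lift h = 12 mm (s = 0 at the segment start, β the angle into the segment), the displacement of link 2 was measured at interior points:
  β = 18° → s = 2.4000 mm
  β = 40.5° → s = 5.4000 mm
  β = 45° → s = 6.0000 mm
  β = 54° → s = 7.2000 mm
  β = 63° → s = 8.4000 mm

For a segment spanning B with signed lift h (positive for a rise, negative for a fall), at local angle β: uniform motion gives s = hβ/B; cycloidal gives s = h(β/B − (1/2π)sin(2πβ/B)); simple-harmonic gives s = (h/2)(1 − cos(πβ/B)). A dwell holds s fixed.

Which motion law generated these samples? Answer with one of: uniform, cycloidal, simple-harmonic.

candidates at β/B = r: uniform s = h·r (linear in β); cycloidal s = h·(r − sin(2πr)/(2π)); simple-harmonic s = (h/2)(1 − cos(πr))
β=18°: printed 2.4000 | uniform 2.4000, cycloidal 0.5836, simple-harmonic 1.1459
β=40.5°: printed 5.4000 | uniform 5.4000, cycloidal 4.8098, simple-harmonic 5.0614
β=45°: printed 6.0000 | uniform 6.0000, cycloidal 6.0000, simple-harmonic 6.0000
β=54°: printed 7.2000 | uniform 7.2000, cycloidal 8.3226, simple-harmonic 7.8541
β=63°: printed 8.4000 | uniform 8.4000, cycloidal 10.2164, simple-harmonic 9.5267
only one law matches every sample → uniform

uniform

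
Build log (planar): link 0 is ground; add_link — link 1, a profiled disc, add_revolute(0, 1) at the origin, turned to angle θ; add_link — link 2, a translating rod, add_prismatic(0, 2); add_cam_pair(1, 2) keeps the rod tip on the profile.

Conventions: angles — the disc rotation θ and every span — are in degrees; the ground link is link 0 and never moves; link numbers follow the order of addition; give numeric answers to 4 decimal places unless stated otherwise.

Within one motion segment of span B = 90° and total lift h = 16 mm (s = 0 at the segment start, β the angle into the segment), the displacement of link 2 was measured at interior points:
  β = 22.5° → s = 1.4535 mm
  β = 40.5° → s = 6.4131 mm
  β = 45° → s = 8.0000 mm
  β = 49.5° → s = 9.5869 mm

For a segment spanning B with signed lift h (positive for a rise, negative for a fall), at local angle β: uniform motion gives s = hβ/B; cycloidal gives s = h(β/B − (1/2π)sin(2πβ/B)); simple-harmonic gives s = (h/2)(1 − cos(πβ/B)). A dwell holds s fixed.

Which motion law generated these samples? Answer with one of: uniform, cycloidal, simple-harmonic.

candidates at β/B = r: uniform s = h·r (linear in β); cycloidal s = h·(r − sin(2πr)/(2π)); simple-harmonic s = (h/2)(1 − cos(πr))
β=22.5°: printed 1.4535 | uniform 4.0000, cycloidal 1.4535, simple-harmonic 2.3431
β=40.5°: printed 6.4131 | uniform 7.2000, cycloidal 6.4131, simple-harmonic 6.7485
β=45°: printed 8.0000 | uniform 8.0000, cycloidal 8.0000, simple-harmonic 8.0000
β=49.5°: printed 9.5869 | uniform 8.8000, cycloidal 9.5869, simple-harmonic 9.2515
only one law matches every sample → cycloidal

cycloidal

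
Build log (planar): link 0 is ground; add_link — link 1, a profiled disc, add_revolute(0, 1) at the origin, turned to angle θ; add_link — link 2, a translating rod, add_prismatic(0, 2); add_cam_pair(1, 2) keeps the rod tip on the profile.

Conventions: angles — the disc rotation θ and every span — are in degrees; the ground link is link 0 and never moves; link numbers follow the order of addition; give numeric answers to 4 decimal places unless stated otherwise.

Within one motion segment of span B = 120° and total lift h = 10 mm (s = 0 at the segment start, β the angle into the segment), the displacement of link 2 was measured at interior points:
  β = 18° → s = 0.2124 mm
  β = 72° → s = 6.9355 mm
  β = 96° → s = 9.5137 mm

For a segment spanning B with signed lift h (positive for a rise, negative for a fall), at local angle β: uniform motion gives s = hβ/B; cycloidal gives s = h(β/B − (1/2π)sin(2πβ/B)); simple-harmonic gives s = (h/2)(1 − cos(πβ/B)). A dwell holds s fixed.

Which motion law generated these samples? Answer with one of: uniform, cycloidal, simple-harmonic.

candidates at β/B = r: uniform s = h·r (linear in β); cycloidal s = h·(r − sin(2πr)/(2π)); simple-harmonic s = (h/2)(1 − cos(πr))
β=18°: printed 0.2124 | uniform 1.5000, cycloidal 0.2124, simple-harmonic 0.5450
β=72°: printed 6.9355 | uniform 6.0000, cycloidal 6.9355, simple-harmonic 6.5451
β=96°: printed 9.5137 | uniform 8.0000, cycloidal 9.5137, simple-harmonic 9.0451
only one law matches every sample → cycloidal

cycloidal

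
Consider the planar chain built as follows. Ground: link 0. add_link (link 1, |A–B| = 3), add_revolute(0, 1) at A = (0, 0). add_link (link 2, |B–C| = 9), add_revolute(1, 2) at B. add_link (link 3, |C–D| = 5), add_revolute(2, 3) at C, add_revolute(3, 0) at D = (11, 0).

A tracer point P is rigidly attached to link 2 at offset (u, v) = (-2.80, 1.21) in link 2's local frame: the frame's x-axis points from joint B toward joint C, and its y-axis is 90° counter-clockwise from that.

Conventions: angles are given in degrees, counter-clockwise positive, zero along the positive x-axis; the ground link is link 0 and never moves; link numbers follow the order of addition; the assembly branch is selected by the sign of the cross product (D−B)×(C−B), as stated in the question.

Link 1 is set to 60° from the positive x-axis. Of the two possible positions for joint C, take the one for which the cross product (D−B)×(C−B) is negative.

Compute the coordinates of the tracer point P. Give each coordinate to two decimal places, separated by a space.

A=(0,0), D=(11.00,0)
B = A + 3.00·(cos60°, sin60°) = (1.5000, 2.5981)
|BD| = 9.8489
circle(B,9.00) ∩ circle(D,5.00): a=7.7674, h=4.5462
  candidates: C₊=(10.1915,4.9342) cross=44.774; C₋=(7.7930,-3.8360) cross=-44.774
  branch - wants cross < 0 → take C=(7.7930,-3.8360) (cross=-44.774)
ex = (C−B)/|BC| = (0.6992,-0.7149); ey = (0.7149,0.6992)
P = B + -2.80·ex + 1.21·ey = (0.4072,5.4459)

0.41 5.45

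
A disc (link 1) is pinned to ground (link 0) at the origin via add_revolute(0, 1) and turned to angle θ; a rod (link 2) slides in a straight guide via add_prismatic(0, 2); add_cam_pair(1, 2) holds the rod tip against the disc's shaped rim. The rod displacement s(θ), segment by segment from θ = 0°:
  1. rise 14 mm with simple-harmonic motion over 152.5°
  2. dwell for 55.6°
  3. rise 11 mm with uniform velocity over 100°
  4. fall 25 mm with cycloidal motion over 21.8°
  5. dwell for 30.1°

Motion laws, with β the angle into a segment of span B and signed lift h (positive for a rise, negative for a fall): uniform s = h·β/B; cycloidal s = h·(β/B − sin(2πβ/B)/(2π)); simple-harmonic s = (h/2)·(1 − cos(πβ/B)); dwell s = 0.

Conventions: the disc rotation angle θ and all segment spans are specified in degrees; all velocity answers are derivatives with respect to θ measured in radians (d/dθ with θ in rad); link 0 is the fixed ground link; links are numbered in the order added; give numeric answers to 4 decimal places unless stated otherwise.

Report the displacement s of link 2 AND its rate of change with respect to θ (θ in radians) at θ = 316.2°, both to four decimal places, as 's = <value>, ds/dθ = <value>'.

segment 1 (0° to 152.5°, simple-harmonic, h = 14) is passed completely: s = 0.0000 + (14) = 14.0000
segment 2 (152.5° to 208.1°, dwell): s unchanged at 14.0000
segment 3 (208.1° to 308.1°, uniform, h = 11) is passed completely: s = 14.0000 + (11) = 25.0000
θ = 316.2° falls in segment 4 (308.1° to 329.9°, cycloidal, h = -25): β = 316.2 − 308.1 = 8.1°, B = 21.8°; Δs = -25·(0.3716 − sin(2π·0.3716)/(2π)) = -6.4153; s = 25.0000 − 6.4153 = 18.5847
velocity in seg [308.1°–329.9°] (cycloidal), θ in radians: β = 8.1° = 0.1414 rad, B = 21.8° = 0.3805 rad; ds/dθ = (h/B)(1 − cos(2πβ/B)) = ((-25)/0.3805)(1 − cos(2π·0.3716)) = -111.152342 mm/rad

s = 18.5847, ds/dθ = -111.1523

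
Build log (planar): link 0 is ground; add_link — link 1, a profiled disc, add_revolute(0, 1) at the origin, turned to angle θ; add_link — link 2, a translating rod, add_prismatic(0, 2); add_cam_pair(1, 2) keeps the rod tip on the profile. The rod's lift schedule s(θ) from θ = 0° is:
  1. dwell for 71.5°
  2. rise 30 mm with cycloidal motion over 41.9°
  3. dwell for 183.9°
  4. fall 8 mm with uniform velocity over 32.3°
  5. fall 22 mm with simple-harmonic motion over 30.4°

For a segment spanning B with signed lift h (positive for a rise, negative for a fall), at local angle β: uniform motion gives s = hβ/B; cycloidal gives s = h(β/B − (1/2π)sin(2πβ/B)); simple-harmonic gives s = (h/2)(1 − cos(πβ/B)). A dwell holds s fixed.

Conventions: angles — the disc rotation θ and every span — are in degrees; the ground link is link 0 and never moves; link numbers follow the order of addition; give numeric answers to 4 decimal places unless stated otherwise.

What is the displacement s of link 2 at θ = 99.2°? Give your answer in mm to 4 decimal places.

seg 1 [0°–71.5°] dwell: s stays 0.0000
seg 2 [71.5°–113.4°] cycloidal, h=30: θ=99.2° here. β=27.7, B=41.9. 30·(0.6611 − sin(2π·0.6611)/(2π)) = 23.8819 → s = 23.8819

23.8819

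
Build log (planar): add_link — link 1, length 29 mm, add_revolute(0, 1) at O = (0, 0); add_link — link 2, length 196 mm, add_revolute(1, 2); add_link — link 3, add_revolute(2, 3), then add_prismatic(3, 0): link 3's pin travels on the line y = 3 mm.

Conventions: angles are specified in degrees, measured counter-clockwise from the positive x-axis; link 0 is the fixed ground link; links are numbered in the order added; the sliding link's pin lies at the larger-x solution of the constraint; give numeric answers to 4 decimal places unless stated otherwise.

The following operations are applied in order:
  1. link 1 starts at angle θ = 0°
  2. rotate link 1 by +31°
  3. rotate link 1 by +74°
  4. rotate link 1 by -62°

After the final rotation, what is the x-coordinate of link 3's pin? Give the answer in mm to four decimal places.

geometry: r = 29 mm, L = 196 mm, e = 3 mm; θ starts at 0°
rotate link 1 by +31°: θ ← 0° +31° = 31°
rotate link 1 by +74°: θ ← 31° +74° = 105°
rotate link 1 by -62°: θ ← 105° -62° = 43°
crank pin P = (r cos θ, r sin θ) = (21.209257, 19.777952)
h = r sin θ − e = 19.777952 − 3 = 16.777952
x = r cos θ + √(L² − h²) = 21.209257 + 195.280568 = 216.489826

216.4898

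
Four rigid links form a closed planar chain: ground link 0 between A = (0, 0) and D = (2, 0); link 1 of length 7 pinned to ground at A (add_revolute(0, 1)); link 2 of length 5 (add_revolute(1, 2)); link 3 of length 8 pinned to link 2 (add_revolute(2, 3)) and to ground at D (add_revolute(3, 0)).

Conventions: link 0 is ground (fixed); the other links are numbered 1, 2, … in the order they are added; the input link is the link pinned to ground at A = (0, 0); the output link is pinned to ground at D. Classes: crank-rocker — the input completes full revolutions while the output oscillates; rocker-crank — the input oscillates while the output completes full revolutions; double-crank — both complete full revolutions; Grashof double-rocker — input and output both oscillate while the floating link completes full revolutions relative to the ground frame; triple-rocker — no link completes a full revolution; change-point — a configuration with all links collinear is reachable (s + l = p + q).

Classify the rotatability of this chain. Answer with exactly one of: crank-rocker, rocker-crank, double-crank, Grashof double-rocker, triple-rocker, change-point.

lengths: ground=2, input=7, coupler=5, output=8
sorted: s=2 (shortest), l=8 (longest), p+q=12
s + l = 10 vs p + q = 12
s + l < p + q (Grashof) with shortest = ground link → double-crank

double-crank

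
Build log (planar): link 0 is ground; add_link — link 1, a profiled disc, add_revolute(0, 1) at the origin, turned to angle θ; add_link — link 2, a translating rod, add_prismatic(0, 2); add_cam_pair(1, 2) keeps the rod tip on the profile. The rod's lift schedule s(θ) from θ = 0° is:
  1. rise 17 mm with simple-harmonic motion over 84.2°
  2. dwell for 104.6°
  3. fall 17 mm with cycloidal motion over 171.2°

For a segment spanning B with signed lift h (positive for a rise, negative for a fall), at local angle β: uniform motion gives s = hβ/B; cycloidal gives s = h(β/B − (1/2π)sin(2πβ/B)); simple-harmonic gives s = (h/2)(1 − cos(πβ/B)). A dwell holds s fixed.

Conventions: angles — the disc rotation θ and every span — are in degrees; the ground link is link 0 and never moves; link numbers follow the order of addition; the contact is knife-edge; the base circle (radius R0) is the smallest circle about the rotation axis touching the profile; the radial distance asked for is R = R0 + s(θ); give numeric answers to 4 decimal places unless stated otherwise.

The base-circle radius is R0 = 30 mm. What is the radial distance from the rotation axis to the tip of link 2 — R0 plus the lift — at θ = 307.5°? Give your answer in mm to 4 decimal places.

seg 1 [0°–84.2°] simple-harmonic, h=17: full span → s += 17 → s = 17.0000
seg 2 [84.2°–188.8°] dwell: s stays 17.0000
seg 3 [188.8°–360°] cycloidal, h=-17: θ=307.5° here. β=118.7, B=171.2. -17·(0.6933 − sin(2π·0.6933)/(2π)) = -14.3228 → s = 2.6772
R = R0 + s = 30 + 2.6772 = 32.6772

32.6772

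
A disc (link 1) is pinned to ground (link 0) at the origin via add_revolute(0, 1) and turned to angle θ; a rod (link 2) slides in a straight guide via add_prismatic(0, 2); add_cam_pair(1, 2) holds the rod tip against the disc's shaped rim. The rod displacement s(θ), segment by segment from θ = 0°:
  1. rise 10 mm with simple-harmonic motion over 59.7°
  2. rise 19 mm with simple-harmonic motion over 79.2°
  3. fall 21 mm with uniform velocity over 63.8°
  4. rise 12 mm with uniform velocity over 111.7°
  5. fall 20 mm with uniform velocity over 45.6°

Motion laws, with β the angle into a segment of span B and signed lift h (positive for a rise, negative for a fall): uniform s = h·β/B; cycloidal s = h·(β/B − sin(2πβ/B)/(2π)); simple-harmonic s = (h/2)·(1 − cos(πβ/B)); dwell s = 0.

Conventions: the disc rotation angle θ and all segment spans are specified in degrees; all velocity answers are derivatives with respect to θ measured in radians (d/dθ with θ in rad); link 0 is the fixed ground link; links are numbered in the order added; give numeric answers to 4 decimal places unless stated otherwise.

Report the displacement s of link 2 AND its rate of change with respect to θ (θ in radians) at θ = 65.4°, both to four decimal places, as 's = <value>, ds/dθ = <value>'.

segment 1 (0° to 59.7°, simple-harmonic, h = 10) is passed completely: s = 0.0000 + (10) = 10.0000
θ = 65.4° falls in segment 2 (59.7° to 138.9°, simple-harmonic, h = 19): β = 65.4 − 59.7 = 5.7°, B = 79.2°; Δs = 19/2·(1 − cos(π·0.0720)) = 0.2418; s = 10.0000 + 0.2418 = 10.2418
velocity in seg [59.7°–138.9°] (simple-harmonic), θ in radians: β = 5.7° = 0.0995 rad, B = 79.2° = 1.3823 rad; ds/dθ = (πh/(2B)) sin(πβ/B) = (π·19/(2·1.3823)) sin(π·0.0720) = 4.840206 mm/rad

s = 10.2418, ds/dθ = 4.8402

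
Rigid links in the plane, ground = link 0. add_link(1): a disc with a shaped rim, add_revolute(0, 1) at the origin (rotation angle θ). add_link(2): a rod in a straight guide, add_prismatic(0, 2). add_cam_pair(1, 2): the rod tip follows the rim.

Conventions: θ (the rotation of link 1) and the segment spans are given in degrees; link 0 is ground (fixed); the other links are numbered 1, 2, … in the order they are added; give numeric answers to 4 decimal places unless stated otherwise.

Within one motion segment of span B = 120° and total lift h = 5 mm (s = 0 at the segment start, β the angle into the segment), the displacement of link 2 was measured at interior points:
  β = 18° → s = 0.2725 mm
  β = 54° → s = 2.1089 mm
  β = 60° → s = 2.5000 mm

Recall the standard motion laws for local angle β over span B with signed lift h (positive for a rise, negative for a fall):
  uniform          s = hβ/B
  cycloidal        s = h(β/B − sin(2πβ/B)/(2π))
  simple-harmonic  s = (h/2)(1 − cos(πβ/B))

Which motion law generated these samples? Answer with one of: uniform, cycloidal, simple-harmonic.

candidates at β/B = r: uniform s = h·r (linear in β); cycloidal s = h·(r − sin(2πr)/(2π)); simple-harmonic s = (h/2)(1 − cos(πr))
β=18°: printed 0.2725 | uniform 0.7500, cycloidal 0.1062, simple-harmonic 0.2725
β=54°: printed 2.1089 | uniform 2.2500, cycloidal 2.0041, simple-harmonic 2.1089
β=60°: printed 2.5000 | uniform 2.5000, cycloidal 2.5000, simple-harmonic 2.5000
only one law matches every sample → simple-harmonic

simple-harmonic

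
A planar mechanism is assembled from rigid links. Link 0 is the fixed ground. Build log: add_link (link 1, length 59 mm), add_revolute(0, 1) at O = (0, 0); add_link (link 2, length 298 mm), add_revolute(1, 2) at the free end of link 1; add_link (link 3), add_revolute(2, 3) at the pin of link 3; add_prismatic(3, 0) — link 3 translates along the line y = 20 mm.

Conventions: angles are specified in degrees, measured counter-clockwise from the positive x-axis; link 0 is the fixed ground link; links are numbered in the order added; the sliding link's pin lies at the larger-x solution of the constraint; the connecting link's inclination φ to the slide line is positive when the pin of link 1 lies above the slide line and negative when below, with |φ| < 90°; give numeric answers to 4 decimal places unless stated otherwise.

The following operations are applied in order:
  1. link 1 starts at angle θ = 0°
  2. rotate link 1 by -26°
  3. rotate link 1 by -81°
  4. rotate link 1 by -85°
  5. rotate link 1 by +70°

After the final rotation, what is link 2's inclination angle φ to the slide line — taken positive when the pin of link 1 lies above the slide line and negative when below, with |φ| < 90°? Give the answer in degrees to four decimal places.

geometry: r = 59 mm, L = 298 mm, e = 20 mm; θ starts at 0°
rotate link 1 by -26°: θ ← 0° -26° = -26°
rotate link 1 by -81°: θ ← -26° -81° = -107°
rotate link 1 by -85°: θ ← -107° -85° = -192°
rotate link 1 by +70°: θ ← -192° +70° = -122°
h = r sin θ − e = -50.034838 − 20 = -70.034838
sin φ = h / L = -70.034838 / 298 = -0.23501623
φ = arcsin(-0.23501623) = -13.592580°

-13.5926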